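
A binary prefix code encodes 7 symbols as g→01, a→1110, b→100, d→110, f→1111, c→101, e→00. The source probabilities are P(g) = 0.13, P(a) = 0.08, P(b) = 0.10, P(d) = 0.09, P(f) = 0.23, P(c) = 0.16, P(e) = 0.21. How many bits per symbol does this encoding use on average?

2.97 bits/symbol

L̄ = Σ pᵢ·ℓᵢ = 0.13·2 + 0.08·4 + 0.10·3 + 0.09·3 + 0.23·4 + 0.16·3 + 0.21·2 = 2.97 bits/symbol.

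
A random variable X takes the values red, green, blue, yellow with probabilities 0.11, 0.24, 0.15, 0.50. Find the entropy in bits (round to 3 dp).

1.755 bits

H = −Σ pᵢ log₂ pᵢ.
−0.11·log₂(0.11) = 0.3503
−0.24·log₂(0.24) = 0.4941
−0.15·log₂(0.15) = 0.4105
−0.50·log₂(0.50) = 0.5000
Sum ≈ 1.7550 → 1.755 bits.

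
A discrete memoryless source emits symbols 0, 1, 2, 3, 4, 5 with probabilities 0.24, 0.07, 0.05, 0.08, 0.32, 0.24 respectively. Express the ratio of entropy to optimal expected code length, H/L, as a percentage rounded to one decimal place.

Entropy H = −Σ p log₂ p ≈ 2.2905 bits.
Huffman merges: 1/20+7/100→3/25; 2/25+3/25→1/5; 1/5+6/25→11/25; 6/25+8/25→14/25; 11/25+14/25→1. L = 58/25 ≈ 2.3200.
Efficiency = H/L = 2.2905/2.3200 = 98.7%.

98.7%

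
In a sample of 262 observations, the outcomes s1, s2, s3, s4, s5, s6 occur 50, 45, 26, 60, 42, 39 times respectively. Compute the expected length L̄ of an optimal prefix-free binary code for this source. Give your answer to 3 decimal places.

2.580 bits/symbol

Probabilities are the counts divided by 262.
Repeatedly combine the two least-probable nodes; the expected code length is the sum of the merged weights.
merge 13/131 + 39/262 → 65/262
merge 21/131 + 45/262 → 87/262
merge 25/131 + 30/131 → 55/131
merge 65/262 + 87/262 → 76/131
merge 55/131 + 76/131 → 1
L = 65/262 + 87/262 + 55/131 + 76/131 + 1 = 338/131 ≈ 2.580 bits/symbol.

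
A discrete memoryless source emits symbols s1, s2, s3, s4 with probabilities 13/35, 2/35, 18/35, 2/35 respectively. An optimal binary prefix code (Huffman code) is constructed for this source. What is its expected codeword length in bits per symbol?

1.6 bits/symbol

Repeatedly combine the two least-probable nodes; the expected code length is the sum of the merged weights.
merge 2/35 + 2/35 → 4/35
merge 4/35 + 13/35 → 17/35
merge 17/35 + 18/35 → 1
L = 4/35 + 17/35 + 1 = 8/5 = 1.6 bits/symbol.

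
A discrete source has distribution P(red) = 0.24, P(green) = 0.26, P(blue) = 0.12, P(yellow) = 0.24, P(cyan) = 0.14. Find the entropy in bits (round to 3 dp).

2.258 bits

H = −Σ pᵢ log₂ pᵢ.
−0.24·log₂(0.24) = 0.4941
−0.26·log₂(0.26) = 0.5053
−0.12·log₂(0.12) = 0.3671
−0.24·log₂(0.24) = 0.4941
−0.14·log₂(0.14) = 0.3971
Sum ≈ 2.2577 → 2.258 bits.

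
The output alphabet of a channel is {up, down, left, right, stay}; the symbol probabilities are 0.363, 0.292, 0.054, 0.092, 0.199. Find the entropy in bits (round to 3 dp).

2.057 bits

H = −Σ pᵢ log₂ pᵢ.
−0.363·log₂(0.363) = 0.5307
−0.292·log₂(0.292) = 0.5186
−0.054·log₂(0.054) = 0.2274
−0.092·log₂(0.092) = 0.3167
−0.199·log₂(0.199) = 0.4635
Sum ≈ 2.0568 → 2.057 bits.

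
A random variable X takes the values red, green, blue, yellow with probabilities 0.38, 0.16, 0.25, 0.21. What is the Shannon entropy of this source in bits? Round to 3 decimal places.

H = −Σ pᵢ log₂ pᵢ.
−0.38·log₂(0.38) = 0.5305
−0.16·log₂(0.16) = 0.4230
−0.25·log₂(0.25) = 0.5000
−0.21·log₂(0.21) = 0.4728
Sum ≈ 1.9263 → 1.926 bits.

1.926 bits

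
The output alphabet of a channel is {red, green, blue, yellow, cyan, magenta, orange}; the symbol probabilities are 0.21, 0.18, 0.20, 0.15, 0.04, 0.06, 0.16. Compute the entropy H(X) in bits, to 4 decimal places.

2.6454 bits

H = −Σ pᵢ log₂ pᵢ.
−0.21·log₂(0.21) = 0.4728
−0.18·log₂(0.18) = 0.4453
−0.20·log₂(0.20) = 0.4644
−0.15·log₂(0.15) = 0.4105
−0.04·log₂(0.04) = 0.1858
−0.06·log₂(0.06) = 0.2435
−0.16·log₂(0.16) = 0.4230
Sum ≈ 2.6454 → 2.6454 bits.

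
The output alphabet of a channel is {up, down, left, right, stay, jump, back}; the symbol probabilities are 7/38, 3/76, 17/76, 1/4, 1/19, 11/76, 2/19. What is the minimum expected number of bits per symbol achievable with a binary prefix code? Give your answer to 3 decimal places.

2.618 bits/symbol

Repeatedly combine the two least-probable nodes; the expected code length is the sum of the merged weights.
merge 3/76 + 1/19 → 7/76
merge 7/76 + 2/19 → 15/76
merge 11/76 + 7/38 → 25/76
merge 15/76 + 17/76 → 8/19
merge 1/4 + 25/76 → 11/19
merge 8/19 + 11/19 → 1
L = 7/76 + 15/76 + 25/76 + 8/19 + 11/19 + 1 = 199/76 ≈ 2.618 bits/symbol.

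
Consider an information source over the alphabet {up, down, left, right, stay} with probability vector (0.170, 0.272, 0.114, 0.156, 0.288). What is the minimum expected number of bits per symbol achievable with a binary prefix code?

Repeatedly combine the two least-probable nodes; the expected code length is the sum of the merged weights.
merge 57/500 + 39/250 → 27/100
merge 17/100 + 27/100 → 11/25
merge 34/125 + 36/125 → 14/25
merge 11/25 + 14/25 → 1
L = 27/100 + 11/25 + 14/25 + 1 = 227/100 = 2.27 bits/symbol.

2.27 bits/symbol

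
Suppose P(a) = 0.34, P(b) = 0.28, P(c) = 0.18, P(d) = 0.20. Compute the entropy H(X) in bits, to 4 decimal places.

1.9531 bits

H = −Σ pᵢ log₂ pᵢ.
−0.34·log₂(0.34) = 0.5292
−0.28·log₂(0.28) = 0.5142
−0.18·log₂(0.18) = 0.4453
−0.20·log₂(0.20) = 0.4644
Sum ≈ 1.9531 → 1.9531 bits.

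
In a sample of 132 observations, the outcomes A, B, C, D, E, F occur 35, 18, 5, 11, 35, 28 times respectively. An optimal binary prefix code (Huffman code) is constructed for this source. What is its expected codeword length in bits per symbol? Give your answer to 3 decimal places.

2.379 bits/symbol

Probabilities are the counts divided by 132.
Repeatedly combine the two least-probable nodes; the expected code length is the sum of the merged weights.
merge 5/132 + 1/12 → 4/33
merge 4/33 + 3/22 → 17/66
merge 7/33 + 17/66 → 31/66
merge 35/132 + 35/132 → 35/66
merge 31/66 + 35/66 → 1
L = 4/33 + 17/66 + 31/66 + 35/66 + 1 = 157/66 ≈ 2.379 bits/symbol.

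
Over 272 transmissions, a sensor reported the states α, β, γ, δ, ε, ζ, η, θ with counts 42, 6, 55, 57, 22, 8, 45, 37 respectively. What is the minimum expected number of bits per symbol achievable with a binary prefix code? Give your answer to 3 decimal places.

2.772 bits/symbol

Probabilities are the counts divided by 272.
Repeatedly combine the two least-probable nodes; the expected code length is the sum of the merged weights.
merge 3/136 + 1/34 → 7/136
merge 7/136 + 11/136 → 9/68
merge 9/68 + 37/272 → 73/272
merge 21/136 + 45/272 → 87/272
merge 55/272 + 57/272 → 7/17
merge 73/272 + 87/272 → 10/17
merge 7/17 + 10/17 → 1
L = 7/136 + 9/68 + 73/272 + 87/272 + 7/17 + 10/17 + 1 = 377/136 ≈ 2.772 bits/symbol.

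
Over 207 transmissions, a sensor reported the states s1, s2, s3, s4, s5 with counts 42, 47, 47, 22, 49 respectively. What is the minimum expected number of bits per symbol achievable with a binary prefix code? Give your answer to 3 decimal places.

2.309 bits/symbol

Probabilities are the counts divided by 207.
Repeatedly combine the two least-probable nodes; the expected code length is the sum of the merged weights.
merge 22/207 + 14/69 → 64/207
merge 47/207 + 47/207 → 94/207
merge 49/207 + 64/207 → 113/207
merge 94/207 + 113/207 → 1
L = 64/207 + 94/207 + 113/207 + 1 = 478/207 ≈ 2.309 bits/symbol.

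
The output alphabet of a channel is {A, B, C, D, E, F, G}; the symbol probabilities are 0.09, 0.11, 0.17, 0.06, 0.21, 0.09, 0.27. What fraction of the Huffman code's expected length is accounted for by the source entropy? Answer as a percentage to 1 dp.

98.7%

Entropy H = −Σ p log₂ p ≈ 2.6366 bits.
Huffman merges: 3/50+9/100→3/20; 9/100+11/100→1/5; 3/20+17/100→8/25; 1/5+21/100→41/100; 27/100+8/25→59/100; 41/100+59/100→1. L = 267/100 ≈ 2.6700.
Efficiency = H/L = 2.6366/2.6700 = 98.7%.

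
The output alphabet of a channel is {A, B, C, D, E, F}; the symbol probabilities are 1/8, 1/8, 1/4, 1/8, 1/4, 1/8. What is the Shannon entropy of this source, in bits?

2.5 bits

Each probability is a power of 1/2, so log₂(1/p) is an integer.
H = Σ p·log₂(1/p) = 1/8·3 + 1/8·3 + 1/4·2 + 1/8·3 + 1/4·2 + 1/8·3 = 2.5 bits.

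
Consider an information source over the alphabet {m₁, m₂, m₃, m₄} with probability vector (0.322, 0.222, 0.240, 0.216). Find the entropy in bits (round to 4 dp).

H = −Σ pᵢ log₂ pᵢ.
−0.322·log₂(0.322) = 0.5264
−0.222·log₂(0.222) = 0.4820
−0.240·log₂(0.240) = 0.4941
−0.216·log₂(0.216) = 0.4776
Sum ≈ 1.9802 → 1.9802 bits.

1.9802 bits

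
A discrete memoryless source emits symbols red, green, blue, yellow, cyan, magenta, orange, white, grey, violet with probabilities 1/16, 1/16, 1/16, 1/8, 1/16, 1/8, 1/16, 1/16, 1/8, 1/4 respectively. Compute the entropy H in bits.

Each probability is a power of 1/2, so log₂(1/p) is an integer.
H = Σ p·log₂(1/p) = 1/16·4 + 1/16·4 + 1/16·4 + 1/8·3 + 1/16·4 + 1/8·3 + 1/16·4 + 1/16·4 + 1/8·3 + 1/4·2 = 3.125 bits.

3.125 bits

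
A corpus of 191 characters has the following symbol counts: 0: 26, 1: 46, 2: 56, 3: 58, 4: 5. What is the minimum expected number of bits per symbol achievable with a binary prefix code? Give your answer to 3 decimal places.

Probabilities are the counts divided by 191.
Repeatedly combine the two least-probable nodes; the expected code length is the sum of the merged weights.
merge 5/191 + 26/191 → 31/191
merge 31/191 + 46/191 → 77/191
merge 56/191 + 58/191 → 114/191
merge 77/191 + 114/191 → 1
L = 31/191 + 77/191 + 114/191 + 1 = 413/191 ≈ 2.162 bits/symbol.

2.162 bits/symbol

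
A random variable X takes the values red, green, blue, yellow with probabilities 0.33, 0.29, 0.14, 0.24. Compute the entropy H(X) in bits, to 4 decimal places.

1.9370 bits

H = −Σ pᵢ log₂ pᵢ.
−0.33·log₂(0.33) = 0.5278
−0.29·log₂(0.29) = 0.5179
−0.14·log₂(0.14) = 0.3971
−0.24·log₂(0.24) = 0.4941
Sum ≈ 1.9370 → 1.9370 bits.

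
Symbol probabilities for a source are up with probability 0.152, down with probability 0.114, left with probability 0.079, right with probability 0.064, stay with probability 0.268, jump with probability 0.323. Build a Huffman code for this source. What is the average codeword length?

Repeatedly combine the two least-probable nodes; the expected code length is the sum of the merged weights.
merge 8/125 + 79/1000 → 143/1000
merge 57/500 + 143/1000 → 257/1000
merge 19/125 + 257/1000 → 409/1000
merge 67/250 + 323/1000 → 591/1000
merge 409/1000 + 591/1000 → 1
L = 143/1000 + 257/1000 + 409/1000 + 591/1000 + 1 = 12/5 = 2.4 bits/symbol.

2.4 bits/symbol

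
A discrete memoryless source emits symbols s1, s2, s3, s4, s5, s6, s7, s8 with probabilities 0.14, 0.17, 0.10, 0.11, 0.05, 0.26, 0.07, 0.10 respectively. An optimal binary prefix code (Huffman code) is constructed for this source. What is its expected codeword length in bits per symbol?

Repeatedly combine the two least-probable nodes; the expected code length is the sum of the merged weights.
merge 1/20 + 7/100 → 3/25
merge 1/10 + 1/10 → 1/5
merge 11/100 + 3/25 → 23/100
merge 7/50 + 17/100 → 31/100
merge 1/5 + 23/100 → 43/100
merge 13/50 + 31/100 → 57/100
merge 43/100 + 57/100 → 1
L = 3/25 + 1/5 + 23/100 + 31/100 + 43/100 + 57/100 + 1 = 143/50 = 2.86 bits/symbol.

2.86 bits/symbol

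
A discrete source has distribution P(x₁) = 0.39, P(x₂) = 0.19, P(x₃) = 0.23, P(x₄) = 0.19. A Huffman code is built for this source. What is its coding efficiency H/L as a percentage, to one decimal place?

96.9%

Entropy H = −Σ p log₂ p ≈ 1.9279 bits.
Huffman merges: 19/100+19/100→19/50; 23/100+19/50→61/100; 39/100+61/100→1. L = 199/100 ≈ 1.9900.
Efficiency = H/L = 1.9279/1.9900 = 96.9%.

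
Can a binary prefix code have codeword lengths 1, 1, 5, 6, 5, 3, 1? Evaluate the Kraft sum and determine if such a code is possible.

1.703125; no

With common denominator 2^6 = 64: Σ 2^(−ℓᵢ) = 32/64 + 32/64 + 2/64 + 1/64 + 2/64 + 8/64 + 32/64 = 109/64 = 1.703125.
Kraft's inequality requires Σ ≤ 1; here Σ = 1.703125 > 1, so no such prefix code exists.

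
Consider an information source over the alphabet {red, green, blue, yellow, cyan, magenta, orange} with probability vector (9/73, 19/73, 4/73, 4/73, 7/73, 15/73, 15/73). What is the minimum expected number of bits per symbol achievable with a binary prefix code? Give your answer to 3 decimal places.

2.644 bits/symbol

Repeatedly combine the two least-probable nodes; the expected code length is the sum of the merged weights.
merge 4/73 + 4/73 → 8/73
merge 7/73 + 8/73 → 15/73
merge 9/73 + 15/73 → 24/73
merge 15/73 + 15/73 → 30/73
merge 19/73 + 24/73 → 43/73
merge 30/73 + 43/73 → 1
L = 8/73 + 15/73 + 24/73 + 30/73 + 43/73 + 1 = 193/73 ≈ 2.644 bits/symbol.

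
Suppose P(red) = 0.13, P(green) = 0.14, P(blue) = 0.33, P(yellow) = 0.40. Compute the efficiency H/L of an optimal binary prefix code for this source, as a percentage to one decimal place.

98.2%

Entropy H = −Σ p log₂ p ≈ 1.8363 bits.
Huffman merges: 13/100+7/50→27/100; 27/100+33/100→3/5; 2/5+3/5→1. L = 187/100 ≈ 1.8700.
Efficiency = H/L = 1.8363/1.8700 = 98.2%.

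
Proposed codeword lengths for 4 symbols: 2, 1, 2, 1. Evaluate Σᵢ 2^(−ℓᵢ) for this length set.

With common denominator 2^2 = 4: Σ 2^(−ℓᵢ) = 1/4 + 2/4 + 1/4 + 2/4 = 6/4 = 1.5.

1.5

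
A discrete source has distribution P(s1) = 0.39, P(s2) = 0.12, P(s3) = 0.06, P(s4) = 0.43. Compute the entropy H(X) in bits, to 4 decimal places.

H = −Σ pᵢ log₂ pᵢ.
−0.39·log₂(0.39) = 0.5298
−0.12·log₂(0.12) = 0.3671
−0.06·log₂(0.06) = 0.2435
−0.43·log₂(0.43) = 0.5236
Sum ≈ 1.6640 → 1.6640 bits.

1.6640 bits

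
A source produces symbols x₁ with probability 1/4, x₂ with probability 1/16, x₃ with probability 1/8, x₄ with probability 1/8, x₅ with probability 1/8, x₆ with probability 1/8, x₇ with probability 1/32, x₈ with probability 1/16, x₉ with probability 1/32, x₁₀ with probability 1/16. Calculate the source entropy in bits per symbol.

3.0625 bits

Each probability is a power of 1/2, so log₂(1/p) is an integer.
H = Σ p·log₂(1/p) = 1/4·2 + 1/16·4 + 1/8·3 + 1/8·3 + 1/8·3 + 1/8·3 + 1/32·5 + 1/16·4 + 1/32·5 + 1/16·4 = 3.0625 bits.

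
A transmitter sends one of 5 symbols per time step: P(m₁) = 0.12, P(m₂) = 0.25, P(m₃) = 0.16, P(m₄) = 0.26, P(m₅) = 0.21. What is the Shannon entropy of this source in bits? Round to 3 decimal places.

2.268 bits

H = −Σ pᵢ log₂ pᵢ.
−0.12·log₂(0.12) = 0.3671
−0.25·log₂(0.25) = 0.5000
−0.16·log₂(0.16) = 0.4230
−0.26·log₂(0.26) = 0.5053
−0.21·log₂(0.21) = 0.4728
Sum ≈ 2.2682 → 2.268 bits.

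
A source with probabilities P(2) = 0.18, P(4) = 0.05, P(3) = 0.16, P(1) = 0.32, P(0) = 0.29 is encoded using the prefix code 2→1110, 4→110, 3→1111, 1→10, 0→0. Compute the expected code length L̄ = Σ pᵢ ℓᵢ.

2.44 bits/symbol

L̄ = Σ pᵢ·ℓᵢ = 0.18·4 + 0.05·3 + 0.16·4 + 0.32·2 + 0.29·1 = 2.44 bits/symbol.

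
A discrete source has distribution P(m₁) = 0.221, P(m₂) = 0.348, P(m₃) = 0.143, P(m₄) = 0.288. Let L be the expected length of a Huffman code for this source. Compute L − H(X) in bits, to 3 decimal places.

0.070 bits

Entropy H = −Σ p log₂ p ≈ 1.9297 bits.
Huffman merges: 143/1000+221/1000→91/250; 36/125+87/250→159/250; 91/250+159/250→1. L = 2 ≈ 2.0000.
L − H = 2.0000 − 1.9297 = 0.070 bits.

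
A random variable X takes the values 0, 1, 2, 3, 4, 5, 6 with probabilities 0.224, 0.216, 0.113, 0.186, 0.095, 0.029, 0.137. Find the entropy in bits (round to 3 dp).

H = −Σ pᵢ log₂ pᵢ.
−0.224·log₂(0.224) = 0.4835
−0.216·log₂(0.216) = 0.4776
−0.113·log₂(0.113) = 0.3555
−0.186·log₂(0.186) = 0.4514
−0.095·log₂(0.095) = 0.3226
−0.029·log₂(0.029) = 0.1481
−0.137·log₂(0.137) = 0.3929
Sum ≈ 2.6315 → 2.631 bits.

2.631 bits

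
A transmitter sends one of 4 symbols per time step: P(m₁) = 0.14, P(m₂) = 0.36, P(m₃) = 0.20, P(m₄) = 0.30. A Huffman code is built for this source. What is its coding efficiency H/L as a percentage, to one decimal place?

Entropy H = −Σ p log₂ p ≈ 1.9132 bits.
Huffman merges: 7/50+1/5→17/50; 3/10+17/50→16/25; 9/25+16/25→1. L = 99/50 ≈ 1.9800.
Efficiency = H/L = 1.9132/1.9800 = 96.6%.

96.6%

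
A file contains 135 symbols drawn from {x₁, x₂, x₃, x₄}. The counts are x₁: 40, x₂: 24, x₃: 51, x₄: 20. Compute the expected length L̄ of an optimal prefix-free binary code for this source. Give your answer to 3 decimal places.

1.948 bits/symbol

Probabilities are the counts divided by 135.
Repeatedly combine the two least-probable nodes; the expected code length is the sum of the merged weights.
merge 4/27 + 8/45 → 44/135
merge 8/27 + 44/135 → 28/45
merge 17/45 + 28/45 → 1
L = 44/135 + 28/45 + 1 = 263/135 ≈ 1.948 bits/symbol.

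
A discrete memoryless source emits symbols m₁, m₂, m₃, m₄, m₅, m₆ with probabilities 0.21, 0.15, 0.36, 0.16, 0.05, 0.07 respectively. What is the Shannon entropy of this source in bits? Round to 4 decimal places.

2.3217 bits

H = −Σ pᵢ log₂ pᵢ.
−0.21·log₂(0.21) = 0.4728
−0.15·log₂(0.15) = 0.4105
−0.36·log₂(0.36) = 0.5306
−0.16·log₂(0.16) = 0.4230
−0.05·log₂(0.05) = 0.2161
−0.07·log₂(0.07) = 0.2686
Sum ≈ 2.3217 → 2.3217 bits.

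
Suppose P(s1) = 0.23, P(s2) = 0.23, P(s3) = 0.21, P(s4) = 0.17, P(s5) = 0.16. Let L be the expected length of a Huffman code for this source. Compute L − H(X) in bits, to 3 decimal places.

Entropy H = −Σ p log₂ p ≈ 2.3058 bits.
Huffman merges: 4/25+17/100→33/100; 21/100+23/100→11/25; 23/100+33/100→14/25; 11/25+14/25→1. L = 233/100 ≈ 2.3300.
L − H = 2.3300 − 2.3058 = 0.024 bits.

0.024 bits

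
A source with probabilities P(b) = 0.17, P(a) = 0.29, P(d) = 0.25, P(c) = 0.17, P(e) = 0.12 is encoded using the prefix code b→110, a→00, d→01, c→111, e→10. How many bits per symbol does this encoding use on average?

L̄ = Σ pᵢ·ℓᵢ = 0.17·3 + 0.29·2 + 0.25·2 + 0.17·3 + 0.12·2 = 2.34 bits/symbol.

2.34 bits/symbol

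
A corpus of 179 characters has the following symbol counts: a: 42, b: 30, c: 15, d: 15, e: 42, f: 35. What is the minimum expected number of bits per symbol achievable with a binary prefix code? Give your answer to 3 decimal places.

Probabilities are the counts divided by 179.
Repeatedly combine the two least-probable nodes; the expected code length is the sum of the merged weights.
merge 15/179 + 15/179 → 30/179
merge 30/179 + 30/179 → 60/179
merge 35/179 + 42/179 → 77/179
merge 42/179 + 60/179 → 102/179
merge 77/179 + 102/179 → 1
L = 30/179 + 60/179 + 77/179 + 102/179 + 1 = 448/179 ≈ 2.503 bits/symbol.

2.503 bits/symbol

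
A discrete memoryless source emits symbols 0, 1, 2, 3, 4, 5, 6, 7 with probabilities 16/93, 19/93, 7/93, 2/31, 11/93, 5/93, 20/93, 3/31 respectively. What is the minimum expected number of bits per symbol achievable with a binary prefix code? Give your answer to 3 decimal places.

Repeatedly combine the two least-probable nodes; the expected code length is the sum of the merged weights.
merge 5/93 + 2/31 → 11/93
merge 7/93 + 3/31 → 16/93
merge 11/93 + 11/93 → 22/93
merge 16/93 + 16/93 → 32/93
merge 19/93 + 20/93 → 13/31
merge 22/93 + 32/93 → 18/31
merge 13/31 + 18/31 → 1
L = 11/93 + 16/93 + 22/93 + 32/93 + 13/31 + 18/31 + 1 = 89/31 ≈ 2.871 bits/symbol.

2.871 bits/symbol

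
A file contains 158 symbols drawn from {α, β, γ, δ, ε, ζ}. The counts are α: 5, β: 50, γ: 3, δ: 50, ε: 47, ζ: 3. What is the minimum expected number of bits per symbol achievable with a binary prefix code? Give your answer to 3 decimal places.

2.108 bits/symbol

Probabilities are the counts divided by 158.
Repeatedly combine the two least-probable nodes; the expected code length is the sum of the merged weights.
merge 3/158 + 3/158 → 3/79
merge 5/158 + 3/79 → 11/158
merge 11/158 + 47/158 → 29/79
merge 25/79 + 25/79 → 50/79
merge 29/79 + 50/79 → 1
L = 3/79 + 11/158 + 29/79 + 50/79 + 1 = 333/158 ≈ 2.108 bits/symbol.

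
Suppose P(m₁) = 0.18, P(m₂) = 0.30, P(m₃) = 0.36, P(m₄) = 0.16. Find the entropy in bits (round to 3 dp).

H = −Σ pᵢ log₂ pᵢ.
−0.18·log₂(0.18) = 0.4453
−0.30·log₂(0.30) = 0.5211
−0.36·log₂(0.36) = 0.5306
−0.16·log₂(0.16) = 0.4230
Sum ≈ 1.9200 → 1.920 bits.

1.920 bits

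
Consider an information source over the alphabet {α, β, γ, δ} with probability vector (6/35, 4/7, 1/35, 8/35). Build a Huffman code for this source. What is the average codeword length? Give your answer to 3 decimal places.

1.629 bits/symbol

Repeatedly combine the two least-probable nodes; the expected code length is the sum of the merged weights.
merge 1/35 + 6/35 → 1/5
merge 1/5 + 8/35 → 3/7
merge 3/7 + 4/7 → 1
L = 1/5 + 3/7 + 1 = 57/35 ≈ 1.629 bits/symbol.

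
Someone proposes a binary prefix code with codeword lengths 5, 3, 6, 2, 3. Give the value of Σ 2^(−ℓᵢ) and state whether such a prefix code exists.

With common denominator 2^6 = 64: Σ 2^(−ℓᵢ) = 2/64 + 8/64 + 1/64 + 16/64 + 8/64 = 35/64 = 0.546875.
Kraft's inequality requires Σ ≤ 1; here Σ = 0.546875 ≤ 1, so such a prefix code exists.

0.546875; yes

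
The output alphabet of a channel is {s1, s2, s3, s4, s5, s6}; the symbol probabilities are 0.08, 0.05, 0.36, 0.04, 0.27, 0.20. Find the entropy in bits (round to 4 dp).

H = −Σ pᵢ log₂ pᵢ.
−0.08·log₂(0.08) = 0.2915
−0.05·log₂(0.05) = 0.2161
−0.36·log₂(0.36) = 0.5306
−0.04·log₂(0.04) = 0.1858
−0.27·log₂(0.27) = 0.5100
−0.20·log₂(0.20) = 0.4644
Sum ≈ 2.1984 → 2.1984 bits.

2.1984 bits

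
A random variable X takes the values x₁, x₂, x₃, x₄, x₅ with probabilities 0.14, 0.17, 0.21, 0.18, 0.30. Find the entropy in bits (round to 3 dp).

H = −Σ pᵢ log₂ pᵢ.
−0.14·log₂(0.14) = 0.3971
−0.17·log₂(0.17) = 0.4346
−0.21·log₂(0.21) = 0.4728
−0.18·log₂(0.18) = 0.4453
−0.30·log₂(0.30) = 0.5211
Sum ≈ 2.2709 → 2.271 bits.

2.271 bits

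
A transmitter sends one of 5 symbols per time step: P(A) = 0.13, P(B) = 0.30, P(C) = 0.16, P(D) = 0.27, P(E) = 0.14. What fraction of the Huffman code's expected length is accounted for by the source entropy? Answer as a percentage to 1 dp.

Entropy H = −Σ p log₂ p ≈ 2.2339 bits.
Huffman merges: 13/100+7/50→27/100; 4/25+27/100→43/100; 27/100+3/10→57/100; 43/100+57/100→1. L = 227/100 ≈ 2.2700.
Efficiency = H/L = 2.2339/2.2700 = 98.4%.

98.4%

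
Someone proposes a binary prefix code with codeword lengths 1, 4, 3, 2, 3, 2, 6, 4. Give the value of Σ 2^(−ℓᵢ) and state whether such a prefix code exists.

1.390625; no

With common denominator 2^6 = 64: Σ 2^(−ℓᵢ) = 32/64 + 4/64 + 8/64 + 16/64 + 8/64 + 16/64 + 1/64 + 4/64 = 89/64 = 1.390625.
Kraft's inequality requires Σ ≤ 1; here Σ = 1.390625 > 1, so no such prefix code exists.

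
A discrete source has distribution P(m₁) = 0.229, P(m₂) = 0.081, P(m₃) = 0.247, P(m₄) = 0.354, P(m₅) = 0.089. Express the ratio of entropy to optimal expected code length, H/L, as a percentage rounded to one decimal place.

Entropy H = −Σ p log₂ p ≈ 2.1200 bits.
Huffman merges: 81/1000+89/1000→17/100; 17/100+229/1000→399/1000; 247/1000+177/500→601/1000; 399/1000+601/1000→1. L = 217/100 ≈ 2.1700.
Efficiency = H/L = 2.1200/2.1700 = 97.7%.

97.7%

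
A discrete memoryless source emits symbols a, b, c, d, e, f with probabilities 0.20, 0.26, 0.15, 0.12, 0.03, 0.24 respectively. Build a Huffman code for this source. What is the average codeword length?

Repeatedly combine the two least-probable nodes; the expected code length is the sum of the merged weights.
merge 3/100 + 3/25 → 3/20
merge 3/20 + 3/20 → 3/10
merge 1/5 + 6/25 → 11/25
merge 13/50 + 3/10 → 14/25
merge 11/25 + 14/25 → 1
L = 3/20 + 3/10 + 11/25 + 14/25 + 1 = 49/20 = 2.45 bits/symbol.

2.45 bits/symbol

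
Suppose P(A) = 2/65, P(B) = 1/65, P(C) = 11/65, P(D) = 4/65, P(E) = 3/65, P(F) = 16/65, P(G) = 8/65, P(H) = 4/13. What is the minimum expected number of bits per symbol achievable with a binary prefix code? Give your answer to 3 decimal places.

Repeatedly combine the two least-probable nodes; the expected code length is the sum of the merged weights.
merge 1/65 + 2/65 → 3/65
merge 3/65 + 3/65 → 6/65
merge 4/65 + 6/65 → 2/13
merge 8/65 + 2/13 → 18/65
merge 11/65 + 16/65 → 27/65
merge 18/65 + 4/13 → 38/65
merge 27/65 + 38/65 → 1
L = 3/65 + 6/65 + 2/13 + 18/65 + 27/65 + 38/65 + 1 = 167/65 ≈ 2.569 bits/symbol.

2.569 bits/symbol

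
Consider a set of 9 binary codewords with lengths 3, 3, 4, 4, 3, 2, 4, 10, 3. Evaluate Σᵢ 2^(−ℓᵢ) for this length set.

With common denominator 2^10 = 1024: Σ 2^(−ℓᵢ) = 128/1024 + 128/1024 + 64/1024 + 64/1024 + 128/1024 + 256/1024 + 64/1024 + 1/1024 + 128/1024 = 961/1024 = 0.9384765625.

0.9384765625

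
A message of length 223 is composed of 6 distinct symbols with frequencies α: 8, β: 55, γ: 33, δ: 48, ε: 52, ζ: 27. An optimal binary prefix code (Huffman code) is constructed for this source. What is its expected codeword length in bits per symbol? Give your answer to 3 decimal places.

2.462 bits/symbol

Probabilities are the counts divided by 223.
Repeatedly combine the two least-probable nodes; the expected code length is the sum of the merged weights.
merge 8/223 + 27/223 → 35/223
merge 33/223 + 35/223 → 68/223
merge 48/223 + 52/223 → 100/223
merge 55/223 + 68/223 → 123/223
merge 100/223 + 123/223 → 1
L = 35/223 + 68/223 + 100/223 + 123/223 + 1 = 549/223 ≈ 2.462 bits/symbol.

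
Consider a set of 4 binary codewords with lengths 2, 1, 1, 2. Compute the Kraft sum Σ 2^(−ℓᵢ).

With common denominator 2^2 = 4: Σ 2^(−ℓᵢ) = 1/4 + 2/4 + 2/4 + 1/4 = 6/4 = 1.5.

1.5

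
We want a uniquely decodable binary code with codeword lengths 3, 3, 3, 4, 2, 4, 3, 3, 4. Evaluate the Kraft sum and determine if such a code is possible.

1.0625; no

With common denominator 2^4 = 16: Σ 2^(−ℓᵢ) = 2/16 + 2/16 + 2/16 + 1/16 + 4/16 + 1/16 + 2/16 + 2/16 + 1/16 = 17/16 = 1.0625.
Kraft's inequality requires Σ ≤ 1; here Σ = 1.0625 > 1, so no such prefix code exists.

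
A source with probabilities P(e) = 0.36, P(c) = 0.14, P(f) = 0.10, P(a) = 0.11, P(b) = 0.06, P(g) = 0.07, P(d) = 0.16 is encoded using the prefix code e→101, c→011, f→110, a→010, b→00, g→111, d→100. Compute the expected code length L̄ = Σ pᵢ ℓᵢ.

L̄ = Σ pᵢ·ℓᵢ = 0.36·3 + 0.14·3 + 0.10·3 + 0.11·3 + 0.06·2 + 0.07·3 + 0.16·3 = 2.94 bits/symbol.

2.94 bits/symbol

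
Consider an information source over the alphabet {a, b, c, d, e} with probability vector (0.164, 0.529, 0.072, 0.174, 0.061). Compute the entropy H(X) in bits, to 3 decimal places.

H = −Σ pᵢ log₂ pᵢ.
−0.164·log₂(0.164) = 0.4278
−0.529·log₂(0.529) = 0.4860
−0.072·log₂(0.072) = 0.2733
−0.174·log₂(0.174) = 0.4390
−0.061·log₂(0.061) = 0.2461
Sum ≈ 1.8721 → 1.872 bits.

1.872 bits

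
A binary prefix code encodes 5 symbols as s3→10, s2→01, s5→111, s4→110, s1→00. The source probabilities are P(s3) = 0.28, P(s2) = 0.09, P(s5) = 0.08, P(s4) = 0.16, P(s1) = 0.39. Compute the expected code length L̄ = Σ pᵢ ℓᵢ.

2.24 bits/symbol

L̄ = Σ pᵢ·ℓᵢ = 0.28·2 + 0.09·2 + 0.08·3 + 0.16·3 + 0.39·2 = 2.24 bits/symbol.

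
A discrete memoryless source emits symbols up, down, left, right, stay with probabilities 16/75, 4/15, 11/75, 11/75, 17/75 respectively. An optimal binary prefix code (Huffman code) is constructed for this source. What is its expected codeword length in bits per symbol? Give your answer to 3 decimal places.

Repeatedly combine the two least-probable nodes; the expected code length is the sum of the merged weights.
merge 11/75 + 11/75 → 22/75
merge 16/75 + 17/75 → 11/25
merge 4/15 + 22/75 → 14/25
merge 11/25 + 14/25 → 1
L = 22/75 + 11/25 + 14/25 + 1 = 172/75 ≈ 2.293 bits/symbol.

2.293 bits/symbol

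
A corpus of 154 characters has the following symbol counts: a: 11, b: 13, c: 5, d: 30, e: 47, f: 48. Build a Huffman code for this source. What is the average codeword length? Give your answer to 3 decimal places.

2.292 bits/symbol

Probabilities are the counts divided by 154.
Repeatedly combine the two least-probable nodes; the expected code length is the sum of the merged weights.
merge 5/154 + 1/14 → 8/77
merge 13/154 + 8/77 → 29/154
merge 29/154 + 15/77 → 59/154
merge 47/154 + 24/77 → 95/154
merge 59/154 + 95/154 → 1
L = 8/77 + 29/154 + 59/154 + 95/154 + 1 = 353/154 ≈ 2.292 bits/symbol.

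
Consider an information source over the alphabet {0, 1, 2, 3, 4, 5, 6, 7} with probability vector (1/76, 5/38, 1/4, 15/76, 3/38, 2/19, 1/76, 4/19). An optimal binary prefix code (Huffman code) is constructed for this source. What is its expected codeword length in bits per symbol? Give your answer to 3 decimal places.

2.671 bits/symbol

Repeatedly combine the two least-probable nodes; the expected code length is the sum of the merged weights.
merge 1/76 + 1/76 → 1/38
merge 1/38 + 3/38 → 2/19
merge 2/19 + 2/19 → 4/19
merge 5/38 + 15/76 → 25/76
merge 4/19 + 4/19 → 8/19
merge 1/4 + 25/76 → 11/19
merge 8/19 + 11/19 → 1
L = 1/38 + 2/19 + 4/19 + 25/76 + 8/19 + 11/19 + 1 = 203/76 ≈ 2.671 bits/symbol.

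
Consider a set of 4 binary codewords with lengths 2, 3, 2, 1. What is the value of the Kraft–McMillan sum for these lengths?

With common denominator 2^3 = 8: Σ 2^(−ℓᵢ) = 2/8 + 1/8 + 2/8 + 4/8 = 9/8 = 1.125.

1.125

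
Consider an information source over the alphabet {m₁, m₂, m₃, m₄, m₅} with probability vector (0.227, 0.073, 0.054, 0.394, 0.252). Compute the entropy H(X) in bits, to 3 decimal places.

H = −Σ pᵢ log₂ pᵢ.
−0.227·log₂(0.227) = 0.4856
−0.073·log₂(0.073) = 0.2756
−0.054·log₂(0.054) = 0.2274
−0.394·log₂(0.394) = 0.5294
−0.252·log₂(0.252) = 0.5011
Sum ≈ 2.0192 → 2.019 bits.

2.019 bits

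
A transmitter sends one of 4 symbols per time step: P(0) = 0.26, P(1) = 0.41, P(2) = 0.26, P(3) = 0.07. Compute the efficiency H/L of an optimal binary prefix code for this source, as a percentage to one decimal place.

Entropy H = −Σ p log₂ p ≈ 1.8065 bits.
Huffman merges: 7/100+13/50→33/100; 13/50+33/100→59/100; 41/100+59/100→1. L = 48/25 ≈ 1.9200.
Efficiency = H/L = 1.8065/1.9200 = 94.1%.

94.1%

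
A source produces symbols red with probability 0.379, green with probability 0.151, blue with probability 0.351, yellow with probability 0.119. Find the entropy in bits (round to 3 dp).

H = −Σ pᵢ log₂ pᵢ.
−0.379·log₂(0.379) = 0.5305
−0.151·log₂(0.151) = 0.4118
−0.351·log₂(0.351) = 0.5302
−0.119·log₂(0.119) = 0.3654
Sum ≈ 1.8379 → 1.838 bits.

1.838 bits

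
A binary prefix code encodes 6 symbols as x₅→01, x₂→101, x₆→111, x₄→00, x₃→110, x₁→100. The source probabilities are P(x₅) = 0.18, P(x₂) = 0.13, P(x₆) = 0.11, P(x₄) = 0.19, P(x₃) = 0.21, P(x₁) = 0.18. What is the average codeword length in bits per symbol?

L̄ = Σ pᵢ·ℓᵢ = 0.18·2 + 0.13·3 + 0.11·3 + 0.19·2 + 0.21·3 + 0.18·3 = 2.63 bits/symbol.

2.63 bits/symbol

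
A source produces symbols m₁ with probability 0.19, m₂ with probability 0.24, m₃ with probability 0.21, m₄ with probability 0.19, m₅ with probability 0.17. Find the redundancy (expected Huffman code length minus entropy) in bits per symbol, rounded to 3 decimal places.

0.048 bits

Entropy H = −Σ p log₂ p ≈ 2.3120 bits.
Huffman merges: 17/100+19/100→9/25; 19/100+21/100→2/5; 6/25+9/25→3/5; 2/5+3/5→1. L = 59/25 ≈ 2.3600.
L − H = 2.3600 − 2.3120 = 0.048 bits.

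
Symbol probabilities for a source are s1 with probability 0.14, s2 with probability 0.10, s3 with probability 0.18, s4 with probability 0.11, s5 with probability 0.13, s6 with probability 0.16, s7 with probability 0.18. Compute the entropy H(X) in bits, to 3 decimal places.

H = −Σ pᵢ log₂ pᵢ.
−0.14·log₂(0.14) = 0.3971
−0.10·log₂(0.10) = 0.3322
−0.18·log₂(0.18) = 0.4453
−0.11·log₂(0.11) = 0.3503
−0.13·log₂(0.13) = 0.3826
−0.16·log₂(0.16) = 0.4230
−0.18·log₂(0.18) = 0.4453
Sum ≈ 2.7759 → 2.776 bits.

2.776 bits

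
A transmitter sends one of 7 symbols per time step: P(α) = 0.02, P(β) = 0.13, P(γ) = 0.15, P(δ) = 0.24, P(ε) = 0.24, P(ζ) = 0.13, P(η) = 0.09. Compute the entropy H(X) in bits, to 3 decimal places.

2.590 bits

H = −Σ pᵢ log₂ pᵢ.
−0.02·log₂(0.02) = 0.1129
−0.13·log₂(0.13) = 0.3826
−0.15·log₂(0.15) = 0.4105
−0.24·log₂(0.24) = 0.4941
−0.24·log₂(0.24) = 0.4941
−0.13·log₂(0.13) = 0.3826
−0.09·log₂(0.09) = 0.3127
Sum ≈ 2.5896 → 2.590 bits.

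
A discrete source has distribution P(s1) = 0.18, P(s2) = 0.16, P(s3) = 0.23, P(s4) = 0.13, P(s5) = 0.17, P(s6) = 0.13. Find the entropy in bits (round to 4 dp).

2.5559 bits

H = −Σ pᵢ log₂ pᵢ.
−0.18·log₂(0.18) = 0.4453
−0.16·log₂(0.16) = 0.4230
−0.23·log₂(0.23) = 0.4877
−0.13·log₂(0.13) = 0.3826
−0.17·log₂(0.17) = 0.4346
−0.13·log₂(0.13) = 0.3826
Sum ≈ 2.5559 → 2.5559 bits.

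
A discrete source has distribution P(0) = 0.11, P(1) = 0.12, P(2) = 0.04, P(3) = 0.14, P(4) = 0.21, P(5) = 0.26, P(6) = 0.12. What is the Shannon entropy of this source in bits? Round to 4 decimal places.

2.6454 bits

H = −Σ pᵢ log₂ pᵢ.
−0.11·log₂(0.11) = 0.3503
−0.12·log₂(0.12) = 0.3671
−0.04·log₂(0.04) = 0.1858
−0.14·log₂(0.14) = 0.3971
−0.21·log₂(0.21) = 0.4728
−0.26·log₂(0.26) = 0.5053
−0.12·log₂(0.12) = 0.3671
Sum ≈ 2.6454 → 2.6454 bits.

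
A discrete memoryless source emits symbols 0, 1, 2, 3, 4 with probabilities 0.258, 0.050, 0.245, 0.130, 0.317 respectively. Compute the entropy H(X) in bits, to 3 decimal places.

H = −Σ pᵢ log₂ pᵢ.
−0.258·log₂(0.258) = 0.5043
−0.050·log₂(0.050) = 0.2161
−0.245·log₂(0.245) = 0.4971
−0.130·log₂(0.130) = 0.3826
−0.317·log₂(0.317) = 0.5254
Sum ≈ 2.1256 → 2.126 bits.

2.126 bits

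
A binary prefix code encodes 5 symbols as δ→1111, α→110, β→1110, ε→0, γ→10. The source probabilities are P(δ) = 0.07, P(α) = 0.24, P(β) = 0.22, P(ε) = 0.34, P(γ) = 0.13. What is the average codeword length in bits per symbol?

2.48 bits/symbol

L̄ = Σ pᵢ·ℓᵢ = 0.07·4 + 0.24·3 + 0.22·4 + 0.34·1 + 0.13·2 = 2.48 bits/symbol.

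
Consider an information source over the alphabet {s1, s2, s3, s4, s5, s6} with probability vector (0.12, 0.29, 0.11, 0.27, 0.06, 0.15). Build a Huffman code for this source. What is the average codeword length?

2.44 bits/symbol

Repeatedly combine the two least-probable nodes; the expected code length is the sum of the merged weights.
merge 3/50 + 11/100 → 17/100
merge 3/25 + 3/20 → 27/100
merge 17/100 + 27/100 → 11/25
merge 27/100 + 29/100 → 14/25
merge 11/25 + 14/25 → 1
L = 17/100 + 27/100 + 11/25 + 14/25 + 1 = 61/25 = 2.44 bits/symbol.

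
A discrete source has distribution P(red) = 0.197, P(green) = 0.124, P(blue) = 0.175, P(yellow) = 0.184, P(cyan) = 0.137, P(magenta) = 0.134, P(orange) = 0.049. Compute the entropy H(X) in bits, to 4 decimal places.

2.7192 bits

H = −Σ pᵢ log₂ pᵢ.
−0.197·log₂(0.197) = 0.4617
−0.124·log₂(0.124) = 0.3734
−0.175·log₂(0.175) = 0.4401
−0.184·log₂(0.184) = 0.4494
−0.137·log₂(0.137) = 0.3929
−0.134·log₂(0.134) = 0.3886
−0.049·log₂(0.049) = 0.2132
Sum ≈ 2.7192 → 2.7192 bits.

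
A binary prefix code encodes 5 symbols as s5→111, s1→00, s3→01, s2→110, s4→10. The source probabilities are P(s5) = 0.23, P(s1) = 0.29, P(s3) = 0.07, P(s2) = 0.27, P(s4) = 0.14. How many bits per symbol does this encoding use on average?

L̄ = Σ pᵢ·ℓᵢ = 0.23·3 + 0.29·2 + 0.07·2 + 0.27·3 + 0.14·2 = 2.5 bits/symbol.

2.5 bits/symbol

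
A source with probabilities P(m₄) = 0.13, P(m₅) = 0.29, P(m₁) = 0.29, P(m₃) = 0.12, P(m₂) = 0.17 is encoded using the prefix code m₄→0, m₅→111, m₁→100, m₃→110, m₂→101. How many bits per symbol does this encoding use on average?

L̄ = Σ pᵢ·ℓᵢ = 0.13·1 + 0.29·3 + 0.29·3 + 0.12·3 + 0.17·3 = 2.74 bits/symbol.

2.74 bits/symbol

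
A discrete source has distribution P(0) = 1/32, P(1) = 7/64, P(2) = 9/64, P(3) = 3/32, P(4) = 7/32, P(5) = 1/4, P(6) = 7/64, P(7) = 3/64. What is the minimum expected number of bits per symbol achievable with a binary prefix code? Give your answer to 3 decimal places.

Repeatedly combine the two least-probable nodes; the expected code length is the sum of the merged weights.
merge 1/32 + 3/64 → 5/64
merge 5/64 + 3/32 → 11/64
merge 7/64 + 7/64 → 7/32
merge 9/64 + 11/64 → 5/16
merge 7/32 + 7/32 → 7/16
merge 1/4 + 5/16 → 9/16
merge 7/16 + 9/16 → 1
L = 5/64 + 11/64 + 7/32 + 5/16 + 7/16 + 9/16 + 1 = 89/32 ≈ 2.781 bits/symbol.

2.781 bits/symbol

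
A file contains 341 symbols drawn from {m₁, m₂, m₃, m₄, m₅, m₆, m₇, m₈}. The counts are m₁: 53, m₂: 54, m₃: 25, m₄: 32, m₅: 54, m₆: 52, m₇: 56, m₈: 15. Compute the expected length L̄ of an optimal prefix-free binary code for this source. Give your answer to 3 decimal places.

2.953 bits/symbol

Probabilities are the counts divided by 341.
Repeatedly combine the two least-probable nodes; the expected code length is the sum of the merged weights.
merge 15/341 + 25/341 → 40/341
merge 32/341 + 40/341 → 72/341
merge 52/341 + 53/341 → 105/341
merge 54/341 + 54/341 → 108/341
merge 56/341 + 72/341 → 128/341
merge 105/341 + 108/341 → 213/341
merge 128/341 + 213/341 → 1
L = 40/341 + 72/341 + 105/341 + 108/341 + 128/341 + 213/341 + 1 = 1007/341 ≈ 2.953 bits/symbol.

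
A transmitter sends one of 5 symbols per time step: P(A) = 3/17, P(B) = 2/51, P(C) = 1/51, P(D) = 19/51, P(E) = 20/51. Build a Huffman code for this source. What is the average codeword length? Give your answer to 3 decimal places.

Repeatedly combine the two least-probable nodes; the expected code length is the sum of the merged weights.
merge 1/51 + 2/51 → 1/17
merge 1/17 + 3/17 → 4/17
merge 4/17 + 19/51 → 31/51
merge 20/51 + 31/51 → 1
L = 1/17 + 4/17 + 31/51 + 1 = 97/51 ≈ 1.902 bits/symbol.

1.902 bits/symbol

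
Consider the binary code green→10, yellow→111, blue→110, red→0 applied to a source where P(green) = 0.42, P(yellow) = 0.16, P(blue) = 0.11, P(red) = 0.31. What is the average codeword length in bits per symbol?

1.96 bits/symbol

L̄ = Σ pᵢ·ℓᵢ = 0.42·2 + 0.16·3 + 0.11·3 + 0.31·1 = 1.96 bits/symbol.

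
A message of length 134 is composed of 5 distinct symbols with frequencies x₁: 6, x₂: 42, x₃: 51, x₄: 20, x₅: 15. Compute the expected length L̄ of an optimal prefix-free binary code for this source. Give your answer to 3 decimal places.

Probabilities are the counts divided by 134.
Repeatedly combine the two least-probable nodes; the expected code length is the sum of the merged weights.
merge 3/67 + 15/134 → 21/134
merge 10/67 + 21/134 → 41/134
merge 41/134 + 21/67 → 83/134
merge 51/134 + 83/134 → 1
L = 21/134 + 41/134 + 83/134 + 1 = 279/134 ≈ 2.082 bits/symbol.

2.082 bits/symbol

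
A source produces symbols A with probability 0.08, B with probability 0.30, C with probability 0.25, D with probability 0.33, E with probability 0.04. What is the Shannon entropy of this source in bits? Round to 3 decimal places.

2.026 bits

H = −Σ pᵢ log₂ pᵢ.
−0.08·log₂(0.08) = 0.2915
−0.30·log₂(0.30) = 0.5211
−0.25·log₂(0.25) = 0.5000
−0.33·log₂(0.33) = 0.5278
−0.04·log₂(0.04) = 0.1858
Sum ≈ 2.0262 → 2.026 bits.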